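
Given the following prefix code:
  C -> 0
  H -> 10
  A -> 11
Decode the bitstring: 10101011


Decoding step by step:
Bits 10 -> H
Bits 10 -> H
Bits 10 -> H
Bits 11 -> A


Decoded message: HHHA


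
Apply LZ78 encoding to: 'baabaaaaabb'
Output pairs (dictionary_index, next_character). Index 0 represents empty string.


LZ78 encoding steps:
Dictionary: {0: ''}
Step 1: w='' (idx 0), next='b' -> output (0, 'b'), add 'b' as idx 1
Step 2: w='' (idx 0), next='a' -> output (0, 'a'), add 'a' as idx 2
Step 3: w='a' (idx 2), next='b' -> output (2, 'b'), add 'ab' as idx 3
Step 4: w='a' (idx 2), next='a' -> output (2, 'a'), add 'aa' as idx 4
Step 5: w='aa' (idx 4), next='a' -> output (4, 'a'), add 'aaa' as idx 5
Step 6: w='b' (idx 1), next='b' -> output (1, 'b'), add 'bb' as idx 6


Encoded: [(0, 'b'), (0, 'a'), (2, 'b'), (2, 'a'), (4, 'a'), (1, 'b')]


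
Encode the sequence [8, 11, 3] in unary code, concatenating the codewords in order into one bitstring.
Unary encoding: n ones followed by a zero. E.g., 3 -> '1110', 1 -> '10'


Encode each number as n ones followed by a terminating 0:
  8 -> 111111110 (9 bits)
  11 -> 111111111110 (12 bits)
  3 -> 1110 (4 bits)
Total length = 9 + 12 + 4 = 25 bits.

Unary([8, 11, 3]) = 1111111101111111111101110 (25 bits)


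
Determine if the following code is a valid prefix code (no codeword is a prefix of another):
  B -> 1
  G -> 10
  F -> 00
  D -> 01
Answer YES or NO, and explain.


Checking each pair (does one codeword prefix another?):
  B='1' vs G='10': prefix -- VIOLATION

NO -- this is NOT a valid prefix code. B (1) is a prefix of G (10).


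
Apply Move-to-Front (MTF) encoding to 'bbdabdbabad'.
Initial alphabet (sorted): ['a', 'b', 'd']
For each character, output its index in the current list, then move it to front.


MTF encoding:
'b': index 1 in ['a', 'b', 'd'] -> ['b', 'a', 'd']
'b': index 0 in ['b', 'a', 'd'] -> ['b', 'a', 'd']
'd': index 2 in ['b', 'a', 'd'] -> ['d', 'b', 'a']
'a': index 2 in ['d', 'b', 'a'] -> ['a', 'd', 'b']
'b': index 2 in ['a', 'd', 'b'] -> ['b', 'a', 'd']
'd': index 2 in ['b', 'a', 'd'] -> ['d', 'b', 'a']
'b': index 1 in ['d', 'b', 'a'] -> ['b', 'd', 'a']
'a': index 2 in ['b', 'd', 'a'] -> ['a', 'b', 'd']
'b': index 1 in ['a', 'b', 'd'] -> ['b', 'a', 'd']
'a': index 1 in ['b', 'a', 'd'] -> ['a', 'b', 'd']
'd': index 2 in ['a', 'b', 'd'] -> ['d', 'a', 'b']


Output: [1, 0, 2, 2, 2, 2, 1, 2, 1, 1, 2]


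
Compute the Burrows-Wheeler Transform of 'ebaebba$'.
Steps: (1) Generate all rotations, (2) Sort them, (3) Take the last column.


Rotations (sorted):
  0: $ebaebba -> last char: a
  1: a$ebaebb -> last char: b
  2: aebba$eb -> last char: b
  3: ba$ebaeb -> last char: b
  4: baebba$e -> last char: e
  5: bba$ebae -> last char: e
  6: ebaebba$ -> last char: $
  7: ebba$eba -> last char: a


BWT = abbbee$a


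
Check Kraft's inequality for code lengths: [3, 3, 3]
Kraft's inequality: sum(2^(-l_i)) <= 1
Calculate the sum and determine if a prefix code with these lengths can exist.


Sum = 2^(-3) + 2^(-3) + 2^(-3)
    = 0.125 + 0.125 + 0.125
    = 3/8 = 0.375
Since 0.375 <= 1, Kraft's inequality IS satisfied.
A prefix code with these lengths CAN exist.

Kraft sum = 0.375. Satisfied.


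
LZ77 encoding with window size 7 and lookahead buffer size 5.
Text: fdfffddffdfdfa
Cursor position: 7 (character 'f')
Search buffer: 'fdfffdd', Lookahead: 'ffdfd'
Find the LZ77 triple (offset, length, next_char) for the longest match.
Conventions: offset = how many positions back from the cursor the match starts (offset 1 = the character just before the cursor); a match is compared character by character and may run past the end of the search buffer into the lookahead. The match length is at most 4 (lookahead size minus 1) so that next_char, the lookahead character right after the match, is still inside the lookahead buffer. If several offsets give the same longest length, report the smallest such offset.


Try each offset into the search buffer:
  offset=1 (pos 6, char 'd'): match length 0
  offset=2 (pos 5, char 'd'): match length 0
  offset=3 (pos 4, char 'f'): match length 1
  offset=4 (pos 3, char 'f'): match length 3
  offset=5 (pos 2, char 'f'): match length 2
  offset=6 (pos 1, char 'd'): match length 0
  offset=7 (pos 0, char 'f'): match length 1
Longest match has length 3 at offset 4.
next_char = character at position 7 + 3 = 10 -> 'f'

Best match: offset=4, length=3 (matching 'ffd' starting at position 3)
LZ77 triple: (4, 3, 'f')


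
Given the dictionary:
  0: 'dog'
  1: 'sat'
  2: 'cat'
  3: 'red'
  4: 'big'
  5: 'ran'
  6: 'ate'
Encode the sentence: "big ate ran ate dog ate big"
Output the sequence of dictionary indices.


Look up each word in the dictionary:
  'big' -> 4
  'ate' -> 6
  'ran' -> 5
  'ate' -> 6
  'dog' -> 0
  'ate' -> 6
  'big' -> 4

Encoded: [4, 6, 5, 6, 0, 6, 4]


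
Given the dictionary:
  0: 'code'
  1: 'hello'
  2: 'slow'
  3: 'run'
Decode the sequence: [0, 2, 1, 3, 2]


Look up each index in the dictionary:
  0 -> 'code'
  2 -> 'slow'
  1 -> 'hello'
  3 -> 'run'
  2 -> 'slow'

Decoded: "code slow hello run slow"


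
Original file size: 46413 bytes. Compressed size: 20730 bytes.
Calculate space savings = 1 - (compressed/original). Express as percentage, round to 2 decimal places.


ratio = compressed/original = 20730/46413 = 0.446642
savings = 1 - ratio = 1 - 0.446642 = 0.553358
as a percentage: 0.553358 * 100 = 55.34%

Space savings = 1 - 20730/46413 = 55.34%


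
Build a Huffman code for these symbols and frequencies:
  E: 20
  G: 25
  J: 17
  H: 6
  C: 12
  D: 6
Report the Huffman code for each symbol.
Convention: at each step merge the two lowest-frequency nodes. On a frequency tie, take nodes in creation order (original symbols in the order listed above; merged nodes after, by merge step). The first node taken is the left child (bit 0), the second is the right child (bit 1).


Huffman tree construction:
Step 1: Merge H(6) + D(6) = 12
Step 2: Merge C(12) + (H+D)(12) = 24
Step 3: Merge J(17) + E(20) = 37
Step 4: Merge (C+(H+D))(24) + G(25) = 49
Step 5: Merge (J+E)(37) + ((C+(H+D))+G)(49) = 86
Read each symbol's code off the tree from the root (left child = 0, right child = 1).

Codes:
  E: 01 (length 2)
  G: 11 (length 2)
  J: 00 (length 2)
  H: 1010 (length 4)
  C: 100 (length 3)
  D: 1011 (length 4)
Average code length: 208/86 = 2.4186 bits/symbol


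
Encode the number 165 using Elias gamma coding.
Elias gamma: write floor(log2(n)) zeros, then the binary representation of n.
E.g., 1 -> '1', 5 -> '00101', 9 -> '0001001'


num_bits = floor(log2(165)) + 1 = 8
leading_zeros = num_bits - 1 = 7
binary(165) = 10100101

Elias gamma(165) = '0000000' + '10100101' = 000000010100101 (15 bits)


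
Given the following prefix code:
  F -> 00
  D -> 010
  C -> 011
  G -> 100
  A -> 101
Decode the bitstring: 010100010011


Decoding step by step:
Bits 010 -> D
Bits 100 -> G
Bits 010 -> D
Bits 011 -> C


Decoded message: DGDC


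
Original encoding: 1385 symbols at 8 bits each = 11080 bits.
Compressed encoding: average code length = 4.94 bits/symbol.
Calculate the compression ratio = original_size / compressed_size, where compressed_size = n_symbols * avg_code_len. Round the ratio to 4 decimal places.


original_size = n_symbols * orig_bits = 1385 * 8 = 11080 bits
compressed_size = n_symbols * avg_code_len = 1385 * 4.94 = 6841.9 bits
ratio = original_size / compressed_size = 11080 / 6841.9 = 1.6194

Compression ratio = 1.6194


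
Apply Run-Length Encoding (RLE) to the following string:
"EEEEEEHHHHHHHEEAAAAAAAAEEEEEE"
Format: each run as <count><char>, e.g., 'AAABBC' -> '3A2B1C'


Scanning runs left to right:
  i=0: run of 'E' x 6 -> '6E'
  i=6: run of 'H' x 7 -> '7H'
  i=13: run of 'E' x 2 -> '2E'
  i=15: run of 'A' x 8 -> '8A'
  i=23: run of 'E' x 6 -> '6E'

RLE = 6E7H2E8A6E


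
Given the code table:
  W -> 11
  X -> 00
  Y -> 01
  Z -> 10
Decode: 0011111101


Decoding:
00 -> X
11 -> W
11 -> W
11 -> W
01 -> Y


Result: XWWWY


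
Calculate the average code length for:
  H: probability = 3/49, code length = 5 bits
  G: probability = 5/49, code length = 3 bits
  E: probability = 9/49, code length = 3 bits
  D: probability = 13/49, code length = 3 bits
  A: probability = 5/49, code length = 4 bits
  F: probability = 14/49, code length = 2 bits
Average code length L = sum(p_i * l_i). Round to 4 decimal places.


Weighted contributions p_i * l_i:
  H: (3/49) * 5 = 15/49
  G: (5/49) * 3 = 15/49
  E: (9/49) * 3 = 27/49
  D: (13/49) * 3 = 39/49
  A: (5/49) * 4 = 20/49
  F: (14/49) * 2 = 28/49
Sum = (15 + 15 + 27 + 39 + 20 + 28)/49 = 144/49

L = 144/49 = 2.9388 bits/symbol


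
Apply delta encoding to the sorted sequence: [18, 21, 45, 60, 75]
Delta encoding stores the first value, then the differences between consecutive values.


First value: 18
Deltas:
  21 - 18 = 3
  45 - 21 = 24
  60 - 45 = 15
  75 - 60 = 15


Delta encoded: [18, 3, 24, 15, 15]


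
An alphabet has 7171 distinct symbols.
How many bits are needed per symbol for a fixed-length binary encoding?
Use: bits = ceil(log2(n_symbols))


log2(7171) = 12.808
Bracket: 2^12 = 4096 < 7171 <= 2^13 = 8192
So ceil(log2(7171)) = 13

bits = ceil(log2(7171)) = ceil(12.808) = 13 bits


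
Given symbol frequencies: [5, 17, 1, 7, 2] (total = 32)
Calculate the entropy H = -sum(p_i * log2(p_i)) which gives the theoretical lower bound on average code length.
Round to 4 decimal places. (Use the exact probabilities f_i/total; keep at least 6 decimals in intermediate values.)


Per-symbol terms -p_i * log2(p_i) with p_i = f_i/32:
  p = 5/32 = 0.156250: log2(p) = -2.678072, -p*log2(p) = 0.418449
  p = 17/32 = 0.531250: log2(p) = -0.912537, -p*log2(p) = 0.484785
  p = 1/32 = 0.031250: log2(p) = -5.000000, -p*log2(p) = 0.156250
  p = 7/32 = 0.218750: log2(p) = -2.192645, -p*log2(p) = 0.479641
  p = 2/32 = 0.062500: log2(p) = -4.000000, -p*log2(p) = 0.250000
H = 0.418449 + 0.484785 + 0.156250 + 0.479641 + 0.250000 = 1.789125

H = 1.7891 bits/symbol


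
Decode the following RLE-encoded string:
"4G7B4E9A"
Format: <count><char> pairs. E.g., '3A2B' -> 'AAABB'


Expanding each <count><char> pair:
  4G -> 'GGGG'
  7B -> 'BBBBBBB'
  4E -> 'EEEE'
  9A -> 'AAAAAAAAA'

Decoded = GGGGBBBBBBBEEEEAAAAAAAAA


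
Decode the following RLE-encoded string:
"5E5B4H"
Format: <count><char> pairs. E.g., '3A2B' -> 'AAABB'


Expanding each <count><char> pair:
  5E -> 'EEEEE'
  5B -> 'BBBBB'
  4H -> 'HHHH'

Decoded = EEEEEBBBBBHHHH


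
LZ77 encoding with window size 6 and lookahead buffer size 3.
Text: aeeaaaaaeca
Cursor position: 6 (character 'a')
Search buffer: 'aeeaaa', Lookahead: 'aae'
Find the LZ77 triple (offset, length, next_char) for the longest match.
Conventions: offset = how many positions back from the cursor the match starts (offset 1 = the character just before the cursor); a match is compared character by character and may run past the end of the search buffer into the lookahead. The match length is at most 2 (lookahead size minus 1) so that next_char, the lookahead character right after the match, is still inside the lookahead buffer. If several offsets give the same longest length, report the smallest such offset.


Try each offset into the search buffer:
  offset=1 (pos 5, char 'a'): match length 2
  offset=2 (pos 4, char 'a'): match length 2
  offset=3 (pos 3, char 'a'): match length 2
  offset=4 (pos 2, char 'e'): match length 0
  offset=5 (pos 1, char 'e'): match length 0
  offset=6 (pos 0, char 'a'): match length 1
Longest match has length 2, found at offsets 1, 2, 3; take the smallest, offset 1.
next_char = character at position 6 + 2 = 8 -> 'e'

Best match: offset=1, length=2 (matching 'aa' starting at position 5)
LZ77 triple: (1, 2, 'e')


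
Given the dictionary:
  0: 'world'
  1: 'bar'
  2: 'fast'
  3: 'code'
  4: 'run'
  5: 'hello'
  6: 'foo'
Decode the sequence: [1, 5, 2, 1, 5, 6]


Look up each index in the dictionary:
  1 -> 'bar'
  5 -> 'hello'
  2 -> 'fast'
  1 -> 'bar'
  5 -> 'hello'
  6 -> 'foo'

Decoded: "bar hello fast bar hello foo"


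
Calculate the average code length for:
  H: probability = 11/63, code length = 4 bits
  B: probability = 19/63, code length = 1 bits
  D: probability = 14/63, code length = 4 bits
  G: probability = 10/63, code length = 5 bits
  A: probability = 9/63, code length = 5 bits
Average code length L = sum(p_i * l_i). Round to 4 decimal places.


Weighted contributions p_i * l_i:
  H: (11/63) * 4 = 44/63
  B: (19/63) * 1 = 19/63
  D: (14/63) * 4 = 56/63
  G: (10/63) * 5 = 50/63
  A: (9/63) * 5 = 45/63
Sum = (44 + 19 + 56 + 50 + 45)/63 = 214/63

L = 214/63 = 3.3968 bits/symbol


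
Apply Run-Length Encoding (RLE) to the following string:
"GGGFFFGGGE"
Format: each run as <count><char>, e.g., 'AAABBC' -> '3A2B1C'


Scanning runs left to right:
  i=0: run of 'G' x 3 -> '3G'
  i=3: run of 'F' x 3 -> '3F'
  i=6: run of 'G' x 3 -> '3G'
  i=9: run of 'E' x 1 -> '1E'

RLE = 3G3F3G1E


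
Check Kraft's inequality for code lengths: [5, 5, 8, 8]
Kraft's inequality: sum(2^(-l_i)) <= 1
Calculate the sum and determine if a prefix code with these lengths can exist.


Sum = 2^(-5) + 2^(-5) + 2^(-8) + 2^(-8)
    = 0.03125 + 0.03125 + 0.00390625 + 0.00390625
    = 18/256 = 0.0703125
Since 0.0703125 <= 1, Kraft's inequality IS satisfied.
A prefix code with these lengths CAN exist.

Kraft sum = 0.0703125. Satisfied.


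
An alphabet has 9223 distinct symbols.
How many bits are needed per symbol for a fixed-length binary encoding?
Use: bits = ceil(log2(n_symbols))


log2(9223) = 13.171
Bracket: 2^13 = 8192 < 9223 <= 2^14 = 16384
So ceil(log2(9223)) = 14

bits = ceil(log2(9223)) = ceil(13.171) = 14 bits


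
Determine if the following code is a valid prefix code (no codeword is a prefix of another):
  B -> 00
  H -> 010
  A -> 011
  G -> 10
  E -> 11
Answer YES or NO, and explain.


Checking each pair (does one codeword prefix another?):
  B='00' vs H='010': no prefix
  B='00' vs A='011': no prefix
  B='00' vs G='10': no prefix
  B='00' vs E='11': no prefix
  H='010' vs B='00': no prefix
  H='010' vs A='011': no prefix
  H='010' vs G='10': no prefix
  H='010' vs E='11': no prefix
  A='011' vs B='00': no prefix
  A='011' vs H='010': no prefix
  A='011' vs G='10': no prefix
  A='011' vs E='11': no prefix
  G='10' vs B='00': no prefix
  G='10' vs H='010': no prefix
  G='10' vs A='011': no prefix
  G='10' vs E='11': no prefix
  E='11' vs B='00': no prefix
  E='11' vs H='010': no prefix
  E='11' vs A='011': no prefix
  E='11' vs G='10': no prefix
No violation found over all pairs.

YES -- this is a valid prefix code. No codeword is a prefix of any other codeword.


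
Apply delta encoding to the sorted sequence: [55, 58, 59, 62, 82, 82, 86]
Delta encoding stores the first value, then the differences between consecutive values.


First value: 55
Deltas:
  58 - 55 = 3
  59 - 58 = 1
  62 - 59 = 3
  82 - 62 = 20
  82 - 82 = 0
  86 - 82 = 4


Delta encoded: [55, 3, 1, 3, 20, 0, 4]


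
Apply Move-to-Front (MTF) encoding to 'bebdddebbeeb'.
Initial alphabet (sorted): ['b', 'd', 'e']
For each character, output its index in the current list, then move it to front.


MTF encoding:
'b': index 0 in ['b', 'd', 'e'] -> ['b', 'd', 'e']
'e': index 2 in ['b', 'd', 'e'] -> ['e', 'b', 'd']
'b': index 1 in ['e', 'b', 'd'] -> ['b', 'e', 'd']
'd': index 2 in ['b', 'e', 'd'] -> ['d', 'b', 'e']
'd': index 0 in ['d', 'b', 'e'] -> ['d', 'b', 'e']
'd': index 0 in ['d', 'b', 'e'] -> ['d', 'b', 'e']
'e': index 2 in ['d', 'b', 'e'] -> ['e', 'd', 'b']
'b': index 2 in ['e', 'd', 'b'] -> ['b', 'e', 'd']
'b': index 0 in ['b', 'e', 'd'] -> ['b', 'e', 'd']
'e': index 1 in ['b', 'e', 'd'] -> ['e', 'b', 'd']
'e': index 0 in ['e', 'b', 'd'] -> ['e', 'b', 'd']
'b': index 1 in ['e', 'b', 'd'] -> ['b', 'e', 'd']


Output: [0, 2, 1, 2, 0, 0, 2, 2, 0, 1, 0, 1]


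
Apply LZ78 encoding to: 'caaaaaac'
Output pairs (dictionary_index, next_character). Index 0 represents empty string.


LZ78 encoding steps:
Dictionary: {0: ''}
Step 1: w='' (idx 0), next='c' -> output (0, 'c'), add 'c' as idx 1
Step 2: w='' (idx 0), next='a' -> output (0, 'a'), add 'a' as idx 2
Step 3: w='a' (idx 2), next='a' -> output (2, 'a'), add 'aa' as idx 3
Step 4: w='aa' (idx 3), next='a' -> output (3, 'a'), add 'aaa' as idx 4
Step 5: w='c' (idx 1), end of input -> output (1, '')


Encoded: [(0, 'c'), (0, 'a'), (2, 'a'), (3, 'a'), (1, '')]


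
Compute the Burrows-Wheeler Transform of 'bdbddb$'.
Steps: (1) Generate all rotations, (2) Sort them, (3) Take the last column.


Rotations (sorted):
  0: $bdbddb -> last char: b
  1: b$bdbdd -> last char: d
  2: bdbddb$ -> last char: $
  3: bddb$bd -> last char: d
  4: db$bdbd -> last char: d
  5: dbddb$b -> last char: b
  6: ddb$bdb -> last char: b


BWT = bd$ddbb


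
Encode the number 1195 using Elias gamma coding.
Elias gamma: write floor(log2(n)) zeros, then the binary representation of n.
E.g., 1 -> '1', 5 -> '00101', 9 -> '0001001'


num_bits = floor(log2(1195)) + 1 = 11
leading_zeros = num_bits - 1 = 10
binary(1195) = 10010101011

Elias gamma(1195) = '0000000000' + '10010101011' = 000000000010010101011 (21 bits)


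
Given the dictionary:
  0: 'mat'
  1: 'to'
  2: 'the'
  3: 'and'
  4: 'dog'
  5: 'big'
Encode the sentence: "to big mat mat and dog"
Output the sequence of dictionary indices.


Look up each word in the dictionary:
  'to' -> 1
  'big' -> 5
  'mat' -> 0
  'mat' -> 0
  'and' -> 3
  'dog' -> 4

Encoded: [1, 5, 0, 0, 3, 4]


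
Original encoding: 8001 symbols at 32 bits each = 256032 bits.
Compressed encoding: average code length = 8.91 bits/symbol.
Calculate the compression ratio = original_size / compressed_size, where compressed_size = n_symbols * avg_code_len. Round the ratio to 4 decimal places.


original_size = n_symbols * orig_bits = 8001 * 32 = 256032 bits
compressed_size = n_symbols * avg_code_len = 8001 * 8.91 = 71288.91 bits
ratio = original_size / compressed_size = 256032 / 71288.91 = 3.5915

Compression ratio = 3.5915


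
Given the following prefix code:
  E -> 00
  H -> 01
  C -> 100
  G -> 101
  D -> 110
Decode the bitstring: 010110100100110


Decoding step by step:
Bits 01 -> H
Bits 01 -> H
Bits 101 -> G
Bits 00 -> E
Bits 100 -> C
Bits 110 -> D


Decoded message: HHGECD


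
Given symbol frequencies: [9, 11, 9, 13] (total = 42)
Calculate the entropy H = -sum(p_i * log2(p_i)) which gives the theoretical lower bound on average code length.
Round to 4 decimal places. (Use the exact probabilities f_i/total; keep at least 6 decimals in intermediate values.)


Per-symbol terms -p_i * log2(p_i) with p_i = f_i/42:
  p = 9/42 = 0.214286: log2(p) = -2.222392, -p*log2(p) = 0.476227
  p = 11/42 = 0.261905: log2(p) = -1.932886, -p*log2(p) = 0.506232
  p = 9/42 = 0.214286: log2(p) = -2.222392, -p*log2(p) = 0.476227
  p = 13/42 = 0.309524: log2(p) = -1.691878, -p*log2(p) = 0.523676
H = 0.476227 + 0.506232 + 0.476227 + 0.523676 = 1.982362

H = 1.9824 bits/symbol


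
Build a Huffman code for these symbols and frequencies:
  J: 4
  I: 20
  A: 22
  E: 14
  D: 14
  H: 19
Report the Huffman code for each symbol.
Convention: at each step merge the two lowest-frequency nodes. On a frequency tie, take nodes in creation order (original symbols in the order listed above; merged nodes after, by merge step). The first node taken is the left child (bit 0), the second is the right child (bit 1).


Huffman tree construction:
Step 1: Merge J(4) + E(14) = 18
Step 2: Merge D(14) + (J+E)(18) = 32
Step 3: Merge H(19) + I(20) = 39
Step 4: Merge A(22) + (D+(J+E))(32) = 54
Step 5: Merge (H+I)(39) + (A+(D+(J+E)))(54) = 93
Read each symbol's code off the tree from the root (left child = 0, right child = 1).

Codes:
  J: 1110 (length 4)
  I: 01 (length 2)
  A: 10 (length 2)
  E: 1111 (length 4)
  D: 110 (length 3)
  H: 00 (length 2)
Average code length: 236/93 = 2.5376 bits/symbol


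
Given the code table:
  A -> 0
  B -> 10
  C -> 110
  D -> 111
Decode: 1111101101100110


Decoding:
111 -> D
110 -> C
110 -> C
110 -> C
0 -> A
110 -> C


Result: DCCCAC


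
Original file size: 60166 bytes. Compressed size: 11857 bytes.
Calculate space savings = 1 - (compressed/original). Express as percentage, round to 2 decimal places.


ratio = compressed/original = 11857/60166 = 0.197071
savings = 1 - ratio = 1 - 0.197071 = 0.802929
as a percentage: 0.802929 * 100 = 80.29%

Space savings = 1 - 11857/60166 = 80.29%


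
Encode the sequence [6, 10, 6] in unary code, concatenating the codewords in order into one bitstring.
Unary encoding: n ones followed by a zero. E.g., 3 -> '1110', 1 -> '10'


Encode each number as n ones followed by a terminating 0:
  6 -> 1111110 (7 bits)
  10 -> 11111111110 (11 bits)
  6 -> 1111110 (7 bits)
Total length = 7 + 11 + 7 = 25 bits.

Unary([6, 10, 6]) = 1111110111111111101111110 (25 bits)


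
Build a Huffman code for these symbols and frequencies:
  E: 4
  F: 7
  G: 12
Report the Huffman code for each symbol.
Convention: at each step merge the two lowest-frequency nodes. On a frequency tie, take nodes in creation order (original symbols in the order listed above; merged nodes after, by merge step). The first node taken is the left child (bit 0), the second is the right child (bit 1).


Huffman tree construction:
Step 1: Merge E(4) + F(7) = 11
Step 2: Merge (E+F)(11) + G(12) = 23
Read each symbol's code off the tree from the root (left child = 0, right child = 1).

Codes:
  E: 00 (length 2)
  F: 01 (length 2)
  G: 1 (length 1)
Average code length: 34/23 = 1.4783 bits/symbol


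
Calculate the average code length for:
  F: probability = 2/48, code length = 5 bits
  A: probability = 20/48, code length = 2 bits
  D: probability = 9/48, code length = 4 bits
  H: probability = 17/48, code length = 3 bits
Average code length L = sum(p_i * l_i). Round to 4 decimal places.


Weighted contributions p_i * l_i:
  F: (2/48) * 5 = 10/48
  A: (20/48) * 2 = 40/48
  D: (9/48) * 4 = 36/48
  H: (17/48) * 3 = 51/48
Sum = (10 + 40 + 36 + 51)/48 = 137/48

L = 137/48 = 2.8542 bits/symbol


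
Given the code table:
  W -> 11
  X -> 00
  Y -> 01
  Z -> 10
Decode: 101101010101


Decoding:
10 -> Z
11 -> W
01 -> Y
01 -> Y
01 -> Y
01 -> Y


Result: ZWYYYY


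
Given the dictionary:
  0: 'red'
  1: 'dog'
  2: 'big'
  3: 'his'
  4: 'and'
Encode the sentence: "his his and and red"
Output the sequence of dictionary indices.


Look up each word in the dictionary:
  'his' -> 3
  'his' -> 3
  'and' -> 4
  'and' -> 4
  'red' -> 0

Encoded: [3, 3, 4, 4, 0]


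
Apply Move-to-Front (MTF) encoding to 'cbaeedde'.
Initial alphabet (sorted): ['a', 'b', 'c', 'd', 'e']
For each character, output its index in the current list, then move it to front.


MTF encoding:
'c': index 2 in ['a', 'b', 'c', 'd', 'e'] -> ['c', 'a', 'b', 'd', 'e']
'b': index 2 in ['c', 'a', 'b', 'd', 'e'] -> ['b', 'c', 'a', 'd', 'e']
'a': index 2 in ['b', 'c', 'a', 'd', 'e'] -> ['a', 'b', 'c', 'd', 'e']
'e': index 4 in ['a', 'b', 'c', 'd', 'e'] -> ['e', 'a', 'b', 'c', 'd']
'e': index 0 in ['e', 'a', 'b', 'c', 'd'] -> ['e', 'a', 'b', 'c', 'd']
'd': index 4 in ['e', 'a', 'b', 'c', 'd'] -> ['d', 'e', 'a', 'b', 'c']
'd': index 0 in ['d', 'e', 'a', 'b', 'c'] -> ['d', 'e', 'a', 'b', 'c']
'e': index 1 in ['d', 'e', 'a', 'b', 'c'] -> ['e', 'd', 'a', 'b', 'c']


Output: [2, 2, 2, 4, 0, 4, 0, 1]


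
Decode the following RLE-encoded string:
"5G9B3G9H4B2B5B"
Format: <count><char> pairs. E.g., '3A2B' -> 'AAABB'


Expanding each <count><char> pair:
  5G -> 'GGGGG'
  9B -> 'BBBBBBBBB'
  3G -> 'GGG'
  9H -> 'HHHHHHHHH'
  4B -> 'BBBB'
  2B -> 'BB'
  5B -> 'BBBBB'

Decoded = GGGGGBBBBBBBBBGGGHHHHHHHHHBBBBBBBBBBB


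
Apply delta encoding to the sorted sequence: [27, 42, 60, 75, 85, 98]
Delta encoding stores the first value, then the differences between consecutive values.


First value: 27
Deltas:
  42 - 27 = 15
  60 - 42 = 18
  75 - 60 = 15
  85 - 75 = 10
  98 - 85 = 13


Delta encoded: [27, 15, 18, 15, 10, 13]


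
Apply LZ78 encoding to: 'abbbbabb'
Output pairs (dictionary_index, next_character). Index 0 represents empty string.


LZ78 encoding steps:
Dictionary: {0: ''}
Step 1: w='' (idx 0), next='a' -> output (0, 'a'), add 'a' as idx 1
Step 2: w='' (idx 0), next='b' -> output (0, 'b'), add 'b' as idx 2
Step 3: w='b' (idx 2), next='b' -> output (2, 'b'), add 'bb' as idx 3
Step 4: w='b' (idx 2), next='a' -> output (2, 'a'), add 'ba' as idx 4
Step 5: w='bb' (idx 3), end of input -> output (3, '')


Encoded: [(0, 'a'), (0, 'b'), (2, 'b'), (2, 'a'), (3, '')]


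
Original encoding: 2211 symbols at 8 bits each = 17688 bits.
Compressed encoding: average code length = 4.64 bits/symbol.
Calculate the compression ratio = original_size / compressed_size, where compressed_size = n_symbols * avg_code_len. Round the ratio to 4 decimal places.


original_size = n_symbols * orig_bits = 2211 * 8 = 17688 bits
compressed_size = n_symbols * avg_code_len = 2211 * 4.64 = 10259.04 bits
ratio = original_size / compressed_size = 17688 / 10259.04 = 1.7241

Compression ratio = 1.7241


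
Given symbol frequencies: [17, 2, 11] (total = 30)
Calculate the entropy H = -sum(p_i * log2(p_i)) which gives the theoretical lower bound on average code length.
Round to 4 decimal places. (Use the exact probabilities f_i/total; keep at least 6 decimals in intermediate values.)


Per-symbol terms -p_i * log2(p_i) with p_i = f_i/30:
  p = 17/30 = 0.566667: log2(p) = -0.819428, -p*log2(p) = 0.464342
  p = 2/30 = 0.066667: log2(p) = -3.906891, -p*log2(p) = 0.260459
  p = 11/30 = 0.366667: log2(p) = -1.447459, -p*log2(p) = 0.530735
H = 0.464342 + 0.260459 + 0.530735 = 1.255536

H = 1.2555 bits/symbol


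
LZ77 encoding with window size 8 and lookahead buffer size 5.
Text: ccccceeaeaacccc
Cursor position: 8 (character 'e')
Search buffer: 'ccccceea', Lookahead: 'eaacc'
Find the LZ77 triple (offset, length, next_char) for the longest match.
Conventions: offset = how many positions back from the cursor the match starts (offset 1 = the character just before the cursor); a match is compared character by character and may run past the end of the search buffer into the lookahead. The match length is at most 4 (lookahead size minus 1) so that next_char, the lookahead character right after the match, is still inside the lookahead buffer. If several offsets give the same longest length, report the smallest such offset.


Try each offset into the search buffer:
  offset=1 (pos 7, char 'a'): match length 0
  offset=2 (pos 6, char 'e'): match length 2
  offset=3 (pos 5, char 'e'): match length 1
  offset=4 (pos 4, char 'c'): match length 0
  offset=5 (pos 3, char 'c'): match length 0
  offset=6 (pos 2, char 'c'): match length 0
  offset=7 (pos 1, char 'c'): match length 0
  offset=8 (pos 0, char 'c'): match length 0
Longest match has length 2 at offset 2.
next_char = character at position 8 + 2 = 10 -> 'a'

Best match: offset=2, length=2 (matching 'ea' starting at position 6)
LZ77 triple: (2, 2, 'a')


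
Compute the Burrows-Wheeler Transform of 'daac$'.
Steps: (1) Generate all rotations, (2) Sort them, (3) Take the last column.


Rotations (sorted):
  0: $daac -> last char: c
  1: aac$d -> last char: d
  2: ac$da -> last char: a
  3: c$daa -> last char: a
  4: daac$ -> last char: $


BWT = cdaa$


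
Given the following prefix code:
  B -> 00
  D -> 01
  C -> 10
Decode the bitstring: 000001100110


Decoding step by step:
Bits 00 -> B
Bits 00 -> B
Bits 01 -> D
Bits 10 -> C
Bits 01 -> D
Bits 10 -> C


Decoded message: BBDCDC


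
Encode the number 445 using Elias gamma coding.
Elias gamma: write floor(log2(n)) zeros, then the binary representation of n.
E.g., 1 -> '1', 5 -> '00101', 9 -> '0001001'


num_bits = floor(log2(445)) + 1 = 9
leading_zeros = num_bits - 1 = 8
binary(445) = 110111101

Elias gamma(445) = '00000000' + '110111101' = 00000000110111101 (17 bits)


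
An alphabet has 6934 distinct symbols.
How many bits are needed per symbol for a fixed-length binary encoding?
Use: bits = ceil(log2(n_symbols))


log2(6934) = 12.7595
Bracket: 2^12 = 4096 < 6934 <= 2^13 = 8192
So ceil(log2(6934)) = 13

bits = ceil(log2(6934)) = ceil(12.7595) = 13 bits


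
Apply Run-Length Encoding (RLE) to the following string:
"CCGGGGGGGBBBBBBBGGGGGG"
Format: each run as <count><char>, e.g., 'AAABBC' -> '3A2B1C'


Scanning runs left to right:
  i=0: run of 'C' x 2 -> '2C'
  i=2: run of 'G' x 7 -> '7G'
  i=9: run of 'B' x 7 -> '7B'
  i=16: run of 'G' x 6 -> '6G'

RLE = 2C7G7B6G


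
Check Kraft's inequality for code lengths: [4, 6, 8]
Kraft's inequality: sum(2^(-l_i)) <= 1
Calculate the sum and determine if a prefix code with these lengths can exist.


Sum = 2^(-4) + 2^(-6) + 2^(-8)
    = 0.0625 + 0.015625 + 0.00390625
    = 21/256 = 0.08203125
Since 0.08203125 <= 1, Kraft's inequality IS satisfied.
A prefix code with these lengths CAN exist.

Kraft sum = 0.08203125. Satisfied.


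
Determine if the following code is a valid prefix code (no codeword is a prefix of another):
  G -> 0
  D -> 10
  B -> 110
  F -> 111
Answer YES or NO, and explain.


Checking each pair (does one codeword prefix another?):
  G='0' vs D='10': no prefix
  G='0' vs B='110': no prefix
  G='0' vs F='111': no prefix
  D='10' vs G='0': no prefix
  D='10' vs B='110': no prefix
  D='10' vs F='111': no prefix
  B='110' vs G='0': no prefix
  B='110' vs D='10': no prefix
  B='110' vs F='111': no prefix
  F='111' vs G='0': no prefix
  F='111' vs D='10': no prefix
  F='111' vs B='110': no prefix
No violation found over all pairs.

YES -- this is a valid prefix code. No codeword is a prefix of any other codeword.


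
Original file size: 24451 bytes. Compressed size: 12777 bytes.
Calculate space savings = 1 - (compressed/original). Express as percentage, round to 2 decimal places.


ratio = compressed/original = 12777/24451 = 0.522555
savings = 1 - ratio = 1 - 0.522555 = 0.477445
as a percentage: 0.477445 * 100 = 47.74%

Space savings = 1 - 12777/24451 = 47.74%


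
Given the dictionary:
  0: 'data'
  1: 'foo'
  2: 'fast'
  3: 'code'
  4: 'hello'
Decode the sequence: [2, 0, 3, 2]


Look up each index in the dictionary:
  2 -> 'fast'
  0 -> 'data'
  3 -> 'code'
  2 -> 'fast'

Decoded: "fast data code fast"


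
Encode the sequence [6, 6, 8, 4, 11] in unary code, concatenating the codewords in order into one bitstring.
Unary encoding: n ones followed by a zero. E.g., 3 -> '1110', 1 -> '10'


Encode each number as n ones followed by a terminating 0:
  6 -> 1111110 (7 bits)
  6 -> 1111110 (7 bits)
  8 -> 111111110 (9 bits)
  4 -> 11110 (5 bits)
  11 -> 111111111110 (12 bits)
Total length = 7 + 7 + 9 + 5 + 12 = 40 bits.

Unary([6, 6, 8, 4, 11]) = 1111110111111011111111011110111111111110 (40 bits)


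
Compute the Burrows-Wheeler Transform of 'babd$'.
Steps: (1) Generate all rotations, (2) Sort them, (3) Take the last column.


Rotations (sorted):
  0: $babd -> last char: d
  1: abd$b -> last char: b
  2: babd$ -> last char: $
  3: bd$ba -> last char: a
  4: d$bab -> last char: b


BWT = db$ab


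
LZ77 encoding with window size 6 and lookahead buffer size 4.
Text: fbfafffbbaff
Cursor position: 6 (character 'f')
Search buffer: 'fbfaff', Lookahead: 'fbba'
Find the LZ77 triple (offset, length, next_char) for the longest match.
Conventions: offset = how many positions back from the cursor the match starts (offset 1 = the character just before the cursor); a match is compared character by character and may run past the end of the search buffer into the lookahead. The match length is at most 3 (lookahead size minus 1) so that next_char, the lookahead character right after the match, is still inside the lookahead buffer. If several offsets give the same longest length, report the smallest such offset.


Try each offset into the search buffer:
  offset=1 (pos 5, char 'f'): match length 1
  offset=2 (pos 4, char 'f'): match length 1
  offset=3 (pos 3, char 'a'): match length 0
  offset=4 (pos 2, char 'f'): match length 1
  offset=5 (pos 1, char 'b'): match length 0
  offset=6 (pos 0, char 'f'): match length 2
Longest match has length 2 at offset 6.
next_char = character at position 6 + 2 = 8 -> 'b'

Best match: offset=6, length=2 (matching 'fb' starting at position 0)
LZ77 triple: (6, 2, 'b')


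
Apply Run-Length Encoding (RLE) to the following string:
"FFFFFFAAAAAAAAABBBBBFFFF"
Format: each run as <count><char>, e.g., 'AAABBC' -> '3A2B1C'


Scanning runs left to right:
  i=0: run of 'F' x 6 -> '6F'
  i=6: run of 'A' x 9 -> '9A'
  i=15: run of 'B' x 5 -> '5B'
  i=20: run of 'F' x 4 -> '4F'

RLE = 6F9A5B4F


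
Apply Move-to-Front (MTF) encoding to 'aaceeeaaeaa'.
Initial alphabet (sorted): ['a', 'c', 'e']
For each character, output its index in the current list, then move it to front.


MTF encoding:
'a': index 0 in ['a', 'c', 'e'] -> ['a', 'c', 'e']
'a': index 0 in ['a', 'c', 'e'] -> ['a', 'c', 'e']
'c': index 1 in ['a', 'c', 'e'] -> ['c', 'a', 'e']
'e': index 2 in ['c', 'a', 'e'] -> ['e', 'c', 'a']
'e': index 0 in ['e', 'c', 'a'] -> ['e', 'c', 'a']
'e': index 0 in ['e', 'c', 'a'] -> ['e', 'c', 'a']
'a': index 2 in ['e', 'c', 'a'] -> ['a', 'e', 'c']
'a': index 0 in ['a', 'e', 'c'] -> ['a', 'e', 'c']
'e': index 1 in ['a', 'e', 'c'] -> ['e', 'a', 'c']
'a': index 1 in ['e', 'a', 'c'] -> ['a', 'e', 'c']
'a': index 0 in ['a', 'e', 'c'] -> ['a', 'e', 'c']


Output: [0, 0, 1, 2, 0, 0, 2, 0, 1, 1, 0]


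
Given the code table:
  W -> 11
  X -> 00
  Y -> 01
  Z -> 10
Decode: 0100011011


Decoding:
01 -> Y
00 -> X
01 -> Y
10 -> Z
11 -> W


Result: YXYZW


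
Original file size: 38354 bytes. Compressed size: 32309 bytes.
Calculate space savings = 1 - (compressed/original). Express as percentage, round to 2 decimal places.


ratio = compressed/original = 32309/38354 = 0.842389
savings = 1 - ratio = 1 - 0.842389 = 0.157611
as a percentage: 0.157611 * 100 = 15.76%

Space savings = 1 - 32309/38354 = 15.76%


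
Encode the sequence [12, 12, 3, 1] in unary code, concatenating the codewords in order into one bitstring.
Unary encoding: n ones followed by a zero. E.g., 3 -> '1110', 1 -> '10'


Encode each number as n ones followed by a terminating 0:
  12 -> 1111111111110 (13 bits)
  12 -> 1111111111110 (13 bits)
  3 -> 1110 (4 bits)
  1 -> 10 (2 bits)
Total length = 13 + 13 + 4 + 2 = 32 bits.

Unary([12, 12, 3, 1]) = 11111111111101111111111110111010 (32 bits)


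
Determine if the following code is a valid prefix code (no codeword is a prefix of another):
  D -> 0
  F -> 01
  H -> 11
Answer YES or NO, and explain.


Checking each pair (does one codeword prefix another?):
  D='0' vs F='01': prefix -- VIOLATION

NO -- this is NOT a valid prefix code. D (0) is a prefix of F (01).


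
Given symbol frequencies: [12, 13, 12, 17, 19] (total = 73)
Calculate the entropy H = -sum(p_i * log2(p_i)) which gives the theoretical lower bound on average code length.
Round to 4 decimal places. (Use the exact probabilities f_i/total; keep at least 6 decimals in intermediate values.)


Per-symbol terms -p_i * log2(p_i) with p_i = f_i/73:
  p = 12/73 = 0.164384: log2(p) = -2.604862, -p*log2(p) = 0.428197
  p = 13/73 = 0.178082: log2(p) = -2.489385, -p*log2(p) = 0.443315
  p = 12/73 = 0.164384: log2(p) = -2.604862, -p*log2(p) = 0.428197
  p = 17/73 = 0.232877: log2(p) = -2.102362, -p*log2(p) = 0.489591
  p = 19/73 = 0.260274: log2(p) = -1.941897, -p*log2(p) = 0.505425
H = 0.428197 + 0.443315 + 0.428197 + 0.489591 + 0.505425 = 2.294725

H = 2.2947 bits/symbol


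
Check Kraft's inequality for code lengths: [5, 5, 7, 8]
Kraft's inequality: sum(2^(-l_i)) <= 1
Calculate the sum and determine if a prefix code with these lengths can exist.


Sum = 2^(-5) + 2^(-5) + 2^(-7) + 2^(-8)
    = 0.03125 + 0.03125 + 0.0078125 + 0.00390625
    = 19/256 = 0.07421875
Since 0.07421875 <= 1, Kraft's inequality IS satisfied.
A prefix code with these lengths CAN exist.

Kraft sum = 0.07421875. Satisfied.


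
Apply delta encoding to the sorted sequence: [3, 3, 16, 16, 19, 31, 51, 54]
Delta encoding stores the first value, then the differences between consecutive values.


First value: 3
Deltas:
  3 - 3 = 0
  16 - 3 = 13
  16 - 16 = 0
  19 - 16 = 3
  31 - 19 = 12
  51 - 31 = 20
  54 - 51 = 3


Delta encoded: [3, 0, 13, 0, 3, 12, 20, 3]


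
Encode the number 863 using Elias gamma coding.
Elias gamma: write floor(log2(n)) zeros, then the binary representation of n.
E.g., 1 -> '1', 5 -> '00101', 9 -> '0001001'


num_bits = floor(log2(863)) + 1 = 10
leading_zeros = num_bits - 1 = 9
binary(863) = 1101011111

Elias gamma(863) = '000000000' + '1101011111' = 0000000001101011111 (19 bits)


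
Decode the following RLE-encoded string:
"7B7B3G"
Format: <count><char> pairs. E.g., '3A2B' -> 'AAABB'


Expanding each <count><char> pair:
  7B -> 'BBBBBBB'
  7B -> 'BBBBBBB'
  3G -> 'GGG'

Decoded = BBBBBBBBBBBBBBGGG


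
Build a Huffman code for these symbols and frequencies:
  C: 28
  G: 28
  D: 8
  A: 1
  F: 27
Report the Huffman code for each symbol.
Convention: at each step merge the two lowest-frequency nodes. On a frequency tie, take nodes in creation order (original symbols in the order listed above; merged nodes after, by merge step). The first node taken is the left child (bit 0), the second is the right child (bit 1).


Huffman tree construction:
Step 1: Merge A(1) + D(8) = 9
Step 2: Merge (A+D)(9) + F(27) = 36
Step 3: Merge C(28) + G(28) = 56
Step 4: Merge ((A+D)+F)(36) + (C+G)(56) = 92
Read each symbol's code off the tree from the root (left child = 0, right child = 1).

Codes:
  C: 10 (length 2)
  G: 11 (length 2)
  D: 001 (length 3)
  A: 000 (length 3)
  F: 01 (length 2)
Average code length: 193/92 = 2.0978 bits/symbol


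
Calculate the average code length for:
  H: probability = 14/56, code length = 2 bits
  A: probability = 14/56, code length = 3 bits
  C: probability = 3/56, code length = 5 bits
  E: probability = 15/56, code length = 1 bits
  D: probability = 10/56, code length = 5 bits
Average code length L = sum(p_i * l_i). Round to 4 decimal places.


Weighted contributions p_i * l_i:
  H: (14/56) * 2 = 28/56
  A: (14/56) * 3 = 42/56
  C: (3/56) * 5 = 15/56
  E: (15/56) * 1 = 15/56
  D: (10/56) * 5 = 50/56
Sum = (28 + 42 + 15 + 15 + 50)/56 = 150/56

L = 150/56 = 2.6786 bits/symbol


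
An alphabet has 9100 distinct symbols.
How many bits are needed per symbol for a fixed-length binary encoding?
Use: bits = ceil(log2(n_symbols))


log2(9100) = 13.1517
Bracket: 2^13 = 8192 < 9100 <= 2^14 = 16384
So ceil(log2(9100)) = 14

bits = ceil(log2(9100)) = ceil(13.1517) = 14 bits


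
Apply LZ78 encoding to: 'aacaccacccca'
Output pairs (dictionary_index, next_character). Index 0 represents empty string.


LZ78 encoding steps:
Dictionary: {0: ''}
Step 1: w='' (idx 0), next='a' -> output (0, 'a'), add 'a' as idx 1
Step 2: w='a' (idx 1), next='c' -> output (1, 'c'), add 'ac' as idx 2
Step 3: w='ac' (idx 2), next='c' -> output (2, 'c'), add 'acc' as idx 3
Step 4: w='acc' (idx 3), next='c' -> output (3, 'c'), add 'accc' as idx 4
Step 5: w='' (idx 0), next='c' -> output (0, 'c'), add 'c' as idx 5
Step 6: w='a' (idx 1), end of input -> output (1, '')


Encoded: [(0, 'a'), (1, 'c'), (2, 'c'), (3, 'c'), (0, 'c'), (1, '')]


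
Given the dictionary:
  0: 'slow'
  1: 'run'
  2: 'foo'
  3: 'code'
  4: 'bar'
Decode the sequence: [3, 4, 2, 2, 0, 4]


Look up each index in the dictionary:
  3 -> 'code'
  4 -> 'bar'
  2 -> 'foo'
  2 -> 'foo'
  0 -> 'slow'
  4 -> 'bar'

Decoded: "code bar foo foo slow bar"


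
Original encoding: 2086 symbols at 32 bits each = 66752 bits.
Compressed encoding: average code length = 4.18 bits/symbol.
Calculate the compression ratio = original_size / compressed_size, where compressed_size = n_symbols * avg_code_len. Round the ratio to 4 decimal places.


original_size = n_symbols * orig_bits = 2086 * 32 = 66752 bits
compressed_size = n_symbols * avg_code_len = 2086 * 4.18 = 8719.48 bits
ratio = original_size / compressed_size = 66752 / 8719.48 = 7.6555

Compression ratio = 7.6555


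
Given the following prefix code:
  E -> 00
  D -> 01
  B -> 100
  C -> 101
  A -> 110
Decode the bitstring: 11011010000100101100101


Decoding step by step:
Bits 110 -> A
Bits 110 -> A
Bits 100 -> B
Bits 00 -> E
Bits 100 -> B
Bits 101 -> C
Bits 100 -> B
Bits 101 -> C


Decoded message: AABEBCBC
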